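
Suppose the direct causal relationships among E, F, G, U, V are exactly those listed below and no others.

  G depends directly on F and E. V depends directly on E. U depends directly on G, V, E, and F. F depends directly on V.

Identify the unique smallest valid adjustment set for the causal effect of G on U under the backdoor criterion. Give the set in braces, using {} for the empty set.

{E, F}

Variables eligible for adjustment (non-descendants of G, excluding G and U): {E, F, V}.
Backdoor paths from G to U:
  P1: G <- E -> V -> F -> U
  P2: G <- E -> V -> U
  P3: G <- E -> U
  P4: G <- F <- V <- E -> U
  P5: G <- F <- V -> U
  P6: G <- F -> U
The empty set is not sufficient: P1 (G <- E -> V -> F -> U) has no collider blocking it and no conditioned non-collider, so it is open.
Try {E, F}:
  P1: blocked at fork node E ∈ conditioning set.
  P2: blocked at fork node E ∈ conditioning set.
  P3: blocked at fork node E ∈ conditioning set.
  P4: blocked at chain node F ∈ conditioning set.
  P5: blocked at chain node F ∈ conditioning set.
  P6: blocked at fork node F ∈ conditioning set.
{E, F} contains no descendant of G and blocks every backdoor path.
Every element of {E, F} is needed (dropping E leaves P2 open; dropping F leaves P5 open), so no proper subset is valid.
Among all size-2 subsets of the eligible variables, only {E, F} blocks every backdoor path, so it is the unique smallest valid adjustment set.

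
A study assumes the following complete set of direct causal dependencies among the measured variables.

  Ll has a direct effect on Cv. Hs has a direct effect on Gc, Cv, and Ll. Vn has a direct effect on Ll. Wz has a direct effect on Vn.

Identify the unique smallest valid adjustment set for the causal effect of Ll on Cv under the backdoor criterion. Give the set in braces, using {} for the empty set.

{Hs}

Variables eligible for adjustment (non-descendants of Ll, excluding Ll and Cv): {Gc, Hs, Vn, Wz}.
Backdoor paths from Ll to Cv:
  P1: Ll <- Hs -> Cv
The empty set is not sufficient: P1 (Ll <- Hs -> Cv) has no collider blocking it and no conditioned non-collider, so it is open.
Try {Hs}:
  P1: blocked at fork node Hs ∈ conditioning set.
{Hs} contains no descendant of Ll and blocks every backdoor path.
No other singleton works — e.g. {Wz} leaves P1 open — so {Hs} is the unique smallest valid adjustment set.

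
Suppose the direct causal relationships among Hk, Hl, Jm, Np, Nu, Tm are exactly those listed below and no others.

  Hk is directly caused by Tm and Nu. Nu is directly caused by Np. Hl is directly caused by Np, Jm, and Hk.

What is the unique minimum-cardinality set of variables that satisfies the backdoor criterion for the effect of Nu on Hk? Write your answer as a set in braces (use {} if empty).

Variables eligible for adjustment (non-descendants of Nu, excluding Nu and Hk): {Jm, Np, Tm}.
Backdoor paths from Nu to Hk:
  P1: Nu <- Np -> Hl <- Hk
Each backdoor path contains an unconditioned collider, so every path is already blocked with the empty conditioning set:
  P1: blocked at collider Hl (neither it nor any descendant is in the conditioning set).
The empty set is therefore the unique smallest valid set.

{}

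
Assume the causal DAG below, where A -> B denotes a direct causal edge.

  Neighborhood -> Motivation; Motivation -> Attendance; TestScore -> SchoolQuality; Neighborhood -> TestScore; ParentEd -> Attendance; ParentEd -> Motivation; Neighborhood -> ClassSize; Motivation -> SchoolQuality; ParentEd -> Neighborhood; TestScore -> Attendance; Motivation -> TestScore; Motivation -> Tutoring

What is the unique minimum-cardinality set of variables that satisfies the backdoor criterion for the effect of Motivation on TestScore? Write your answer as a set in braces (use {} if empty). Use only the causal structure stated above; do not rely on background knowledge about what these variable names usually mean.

Variables eligible for adjustment (non-descendants of Motivation, excluding Motivation and TestScore): {ClassSize, Neighborhood, ParentEd}.
Backdoor paths from Motivation to TestScore:
  P1: Motivation <- ParentEd -> Neighborhood -> TestScore
  P2: Motivation <- ParentEd -> Attendance <- TestScore
  P3: Motivation <- Neighborhood <- ParentEd -> Attendance <- TestScore
  P4: Motivation <- Neighborhood -> TestScore
The empty set is not sufficient: P1 (Motivation <- ParentEd -> Neighborhood -> TestScore) has no collider blocking it and no conditioned non-collider, so it is open.
Try {Neighborhood}:
  P1: blocked at chain node Neighborhood ∈ conditioning set.
  P2: blocked at collider Attendance (neither it nor any descendant is in the conditioning set).
  P3: blocked at chain node Neighborhood ∈ conditioning set.
  P4: blocked at fork node Neighborhood ∈ conditioning set.
{Neighborhood} contains no descendant of Motivation and blocks every backdoor path.
No other singleton works — e.g. {ParentEd} leaves P4 open — so {Neighborhood} is the unique smallest valid adjustment set.

{Neighborhood}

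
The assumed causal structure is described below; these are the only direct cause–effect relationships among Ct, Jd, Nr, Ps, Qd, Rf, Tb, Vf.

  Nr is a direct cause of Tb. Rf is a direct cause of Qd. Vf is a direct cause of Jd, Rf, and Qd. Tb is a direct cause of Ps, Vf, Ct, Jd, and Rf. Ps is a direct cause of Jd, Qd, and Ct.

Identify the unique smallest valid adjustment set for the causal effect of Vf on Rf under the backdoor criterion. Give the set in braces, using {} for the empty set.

{Tb}

Variables eligible for adjustment (non-descendants of Vf, excluding Vf and Rf): {Ct, Nr, Ps, Tb}.
Backdoor paths from Vf to Rf:
  P1: Vf <- Tb -> Rf
  P2: Vf <- Tb -> Ps -> Qd <- Rf
  P3: Vf <- Tb -> Jd <- Ps -> Qd <- Rf
  P4: Vf <- Tb -> Ct <- Ps -> Qd <- Rf
The empty set is not sufficient: P1 (Vf <- Tb -> Rf) has no collider blocking it and no conditioned non-collider, so it is open.
Try {Tb}:
  P1: blocked at fork node Tb ∈ conditioning set.
  P2: blocked at fork node Tb ∈ conditioning set.
  P3: blocked at fork node Tb ∈ conditioning set.
  P4: blocked at fork node Tb ∈ conditioning set.
{Tb} contains no descendant of Vf and blocks every backdoor path.
No other singleton works — e.g. {Nr} leaves P1 open — so {Tb} is the unique smallest valid adjustment set.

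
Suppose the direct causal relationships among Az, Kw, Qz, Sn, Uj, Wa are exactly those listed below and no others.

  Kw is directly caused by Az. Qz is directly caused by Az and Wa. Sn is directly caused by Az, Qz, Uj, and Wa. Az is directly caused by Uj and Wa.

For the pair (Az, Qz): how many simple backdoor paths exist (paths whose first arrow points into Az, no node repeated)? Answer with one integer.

4

A backdoor path from Az to Qz is any simple undirected path whose first edge points into Az (i.e. leaves Az via a parent).
Parents of Az: {Uj, Wa}.
Enumerating:
  P1: Az <- Wa -> Qz
  P2: Az <- Wa -> Sn <- Qz
  P3: Az <- Uj -> Sn <- Wa -> Qz
  P4: Az <- Uj -> Sn <- Qz
That exhausts the simple backdoor paths. Count: 4.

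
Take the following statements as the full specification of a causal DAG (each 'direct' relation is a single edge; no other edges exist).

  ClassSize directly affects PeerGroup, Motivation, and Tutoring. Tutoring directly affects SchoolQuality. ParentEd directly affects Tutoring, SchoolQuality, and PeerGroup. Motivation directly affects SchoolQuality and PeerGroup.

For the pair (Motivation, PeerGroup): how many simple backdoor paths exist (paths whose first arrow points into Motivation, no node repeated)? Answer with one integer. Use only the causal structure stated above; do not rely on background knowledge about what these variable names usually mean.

3

A backdoor path from Motivation to PeerGroup is any simple undirected path whose first edge points into Motivation (i.e. leaves Motivation via a parent).
Parents of Motivation: {ClassSize}.
Enumerating:
  P1: Motivation <- ClassSize -> Tutoring <- ParentEd -> PeerGroup
  P2: Motivation <- ClassSize -> Tutoring -> SchoolQuality <- ParentEd -> PeerGroup
  P3: Motivation <- ClassSize -> PeerGroup
That exhausts the simple backdoor paths. Count: 3.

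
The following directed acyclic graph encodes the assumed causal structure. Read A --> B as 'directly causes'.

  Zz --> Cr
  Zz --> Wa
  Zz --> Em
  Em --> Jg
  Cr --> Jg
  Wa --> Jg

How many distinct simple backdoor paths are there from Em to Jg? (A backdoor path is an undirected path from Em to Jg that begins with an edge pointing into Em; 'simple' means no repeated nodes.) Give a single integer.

2

A backdoor path from Em to Jg is any simple undirected path whose first edge points into Em (i.e. leaves Em via a parent).
Parents of Em: {Zz}.
Enumerating:
  P1: Em <- Zz -> Wa -> Jg
  P2: Em <- Zz -> Cr -> Jg
That exhausts the simple backdoor paths. Count: 2.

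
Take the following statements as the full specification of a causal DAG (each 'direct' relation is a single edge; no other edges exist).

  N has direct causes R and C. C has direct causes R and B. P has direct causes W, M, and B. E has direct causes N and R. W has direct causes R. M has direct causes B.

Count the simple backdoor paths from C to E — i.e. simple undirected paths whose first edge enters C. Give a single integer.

A backdoor path from C to E is any simple undirected path whose first edge points into C (i.e. leaves C via a parent).
Parents of C: {B, R}.
Enumerating:
  P1: C <- B -> M -> P <- W <- R -> N -> E
  P2: C <- B -> M -> P <- W <- R -> E
  P3: C <- B -> P <- W <- R -> N -> E
  P4: C <- B -> P <- W <- R -> E
  P5: C <- R -> N -> E
  P6: C <- R -> E
That exhausts the simple backdoor paths. Count: 6.

6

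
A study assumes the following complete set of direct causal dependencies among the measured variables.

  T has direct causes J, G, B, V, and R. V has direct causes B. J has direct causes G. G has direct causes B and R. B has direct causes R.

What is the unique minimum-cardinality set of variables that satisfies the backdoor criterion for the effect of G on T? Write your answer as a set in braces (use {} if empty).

Variables eligible for adjustment (non-descendants of G, excluding G and T): {B, R, V}.
Backdoor paths from G to T:
  P1: G <- R -> B -> V -> T
  P2: G <- R -> B -> T
  P3: G <- R -> T
  P4: G <- B <- R -> T
  P5: G <- B -> V -> T
  P6: G <- B -> T
The empty set is not sufficient: P1 (G <- R -> B -> V -> T) has no collider blocking it and no conditioned non-collider, so it is open.
Try {B, R}:
  P1: blocked at fork node R ∈ conditioning set.
  P2: blocked at fork node R ∈ conditioning set.
  P3: blocked at fork node R ∈ conditioning set.
  P4: blocked at chain node B ∈ conditioning set.
  P5: blocked at fork node B ∈ conditioning set.
  P6: blocked at fork node B ∈ conditioning set.
{B, R} contains no descendant of G and blocks every backdoor path.
Every element of {B, R} is needed (dropping B leaves P5 open; dropping R leaves P3 open), so no proper subset is valid.
Among all size-2 subsets of the eligible variables, only {B, R} blocks every backdoor path, so it is the unique smallest valid adjustment set.

{B, R}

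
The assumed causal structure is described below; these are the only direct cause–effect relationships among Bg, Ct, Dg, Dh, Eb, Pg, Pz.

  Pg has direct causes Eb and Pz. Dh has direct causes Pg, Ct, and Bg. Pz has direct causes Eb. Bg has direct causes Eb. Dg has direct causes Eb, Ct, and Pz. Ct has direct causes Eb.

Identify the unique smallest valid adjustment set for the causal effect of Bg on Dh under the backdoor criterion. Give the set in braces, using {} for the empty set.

{Eb}

Variables eligible for adjustment (non-descendants of Bg, excluding Bg and Dh): {Ct, Dg, Eb, Pg, Pz}.
Backdoor paths from Bg to Dh:
  P1: Bg <- Eb -> Pz -> Pg -> Dh
  P2: Bg <- Eb -> Pz -> Dg <- Ct -> Dh
  P3: Bg <- Eb -> Pg <- Pz -> Dg <- Ct -> Dh
  P4: Bg <- Eb -> Pg -> Dh
  P5: Bg <- Eb -> Ct -> Dg <- Pz -> Pg -> Dh
  P6: Bg <- Eb -> Ct -> Dh
  P7: Bg <- Eb -> Dg <- Pz -> Pg -> Dh
  P8: Bg <- Eb -> Dg <- Ct -> Dh
The empty set is not sufficient: P1 (Bg <- Eb -> Pz -> Pg -> Dh) has no collider blocking it and no conditioned non-collider, so it is open.
Try {Eb}:
  P1: blocked at fork node Eb ∈ conditioning set.
  P2: blocked at fork node Eb ∈ conditioning set.
  P3: blocked at fork node Eb ∈ conditioning set.
  P4: blocked at fork node Eb ∈ conditioning set.
  P5: blocked at fork node Eb ∈ conditioning set.
  P6: blocked at fork node Eb ∈ conditioning set.
  P7: blocked at fork node Eb ∈ conditioning set.
  P8: blocked at fork node Eb ∈ conditioning set.
{Eb} contains no descendant of Bg and blocks every backdoor path.
No other singleton works — e.g. {Pz} leaves P4 open — so {Eb} is the unique smallest valid adjustment set.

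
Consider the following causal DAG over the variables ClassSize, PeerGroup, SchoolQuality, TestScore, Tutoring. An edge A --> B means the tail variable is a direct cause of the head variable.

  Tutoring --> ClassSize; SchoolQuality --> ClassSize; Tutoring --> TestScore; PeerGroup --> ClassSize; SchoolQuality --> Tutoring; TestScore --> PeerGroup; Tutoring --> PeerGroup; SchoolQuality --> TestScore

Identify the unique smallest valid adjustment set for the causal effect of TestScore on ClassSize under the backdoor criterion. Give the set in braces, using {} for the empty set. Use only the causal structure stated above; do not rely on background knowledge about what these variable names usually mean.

{SchoolQuality, Tutoring}

Variables eligible for adjustment (non-descendants of TestScore, excluding TestScore and ClassSize): {SchoolQuality, Tutoring}.
Backdoor paths from TestScore to ClassSize:
  P1: TestScore <- SchoolQuality -> Tutoring -> PeerGroup -> ClassSize
  P2: TestScore <- SchoolQuality -> Tutoring -> ClassSize
  P3: TestScore <- SchoolQuality -> ClassSize
  P4: TestScore <- Tutoring <- SchoolQuality -> ClassSize
  P5: TestScore <- Tutoring -> PeerGroup -> ClassSize
  P6: TestScore <- Tutoring -> ClassSize
The empty set is not sufficient: P1 (TestScore <- SchoolQuality -> Tutoring -> PeerGroup -> ClassSize) has no collider blocking it and no conditioned non-collider, so it is open.
Try {SchoolQuality, Tutoring}:
  P1: blocked at fork node SchoolQuality ∈ conditioning set.
  P2: blocked at fork node SchoolQuality ∈ conditioning set.
  P3: blocked at fork node SchoolQuality ∈ conditioning set.
  P4: blocked at chain node Tutoring ∈ conditioning set.
  P5: blocked at fork node Tutoring ∈ conditioning set.
  P6: blocked at fork node Tutoring ∈ conditioning set.
{SchoolQuality, Tutoring} contains no descendant of TestScore and blocks every backdoor path.
Every element of {SchoolQuality, Tutoring} is needed (dropping SchoolQuality leaves P3 open; dropping Tutoring leaves P5 open), so no proper subset is valid.
Among all size-2 subsets of the eligible variables, only {SchoolQuality, Tutoring} blocks every backdoor path, so it is the unique smallest valid adjustment set.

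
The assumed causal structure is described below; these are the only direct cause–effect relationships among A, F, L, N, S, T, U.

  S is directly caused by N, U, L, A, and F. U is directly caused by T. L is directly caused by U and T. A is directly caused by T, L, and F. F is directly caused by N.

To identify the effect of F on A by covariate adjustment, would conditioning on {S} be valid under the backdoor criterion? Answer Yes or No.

Backdoor paths from F to A (paths whose first edge points into F):
  P1: F <- N -> S <- U <- T -> L -> A
  P2: F <- N -> S <- U <- T -> A
  P3: F <- N -> S <- U -> L <- T -> A
  P4: F <- N -> S <- U -> L -> A
  P5: F <- N -> S <- L <- T -> A
  P6: F <- N -> S <- L <- U <- T -> A
  P7: F <- N -> S <- L -> A
  P8: F <- N -> S <- A
Condition 1 (no descendant of F in the set): FAILS — S is a descendant of F.
Condition 2 (every backdoor path blocked by {S}):
  P1: open — collider(s) S are conditioned on (or have a conditioned descendant) and no non-collider on the path is in the set.
  P2: open — collider(s) S are conditioned on (or have a conditioned descendant) and no non-collider on the path is in the set.
  P3: open — collider(s) S, L are conditioned on (or have a conditioned descendant) and no non-collider on the path is in the set.
  P4: open — collider(s) S are conditioned on (or have a conditioned descendant) and no non-collider on the path is in the set.
  P5: open — collider(s) S are conditioned on (or have a conditioned descendant) and no non-collider on the path is in the set.
  P6: open — collider(s) S are conditioned on (or have a conditioned descendant) and no non-collider on the path is in the set.
  P7: open — collider(s) S are conditioned on (or have a conditioned descendant) and no non-collider on the path is in the set.
  P8: open — collider(s) S are conditioned on (or have a conditioned descendant) and no non-collider on the path is in the set.
{S} does not satisfy the backdoor criterion.

No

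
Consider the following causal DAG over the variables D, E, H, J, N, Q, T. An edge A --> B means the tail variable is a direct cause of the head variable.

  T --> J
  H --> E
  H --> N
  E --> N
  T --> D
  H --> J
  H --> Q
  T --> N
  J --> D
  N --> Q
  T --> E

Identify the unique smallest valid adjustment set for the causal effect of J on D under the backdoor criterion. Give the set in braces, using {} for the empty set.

{T}

Variables eligible for adjustment (non-descendants of J, excluding J and D): {E, H, N, Q, T}.
Backdoor paths from J to D:
  P1: J <- H -> E <- T -> D
  P2: J <- H -> E -> N <- T -> D
  P3: J <- H -> N <- T -> D
  P4: J <- H -> N <- E <- T -> D
  P5: J <- H -> Q <- N <- T -> D
  P6: J <- H -> Q <- N <- E <- T -> D
  P7: J <- T -> D
The empty set is not sufficient: P7 (J <- T -> D) has no collider blocking it and no conditioned non-collider, so it is open.
Try {T}:
  P1: blocked at collider E (neither it nor any descendant is in the conditioning set).
  P2: blocked at collider N (neither it nor any descendant is in the conditioning set).
  P3: blocked at collider N (neither it nor any descendant is in the conditioning set).
  P4: blocked at collider N (neither it nor any descendant is in the conditioning set).
  P5: blocked at collider Q (neither it nor any descendant is in the conditioning set).
  P6: blocked at collider Q (neither it nor any descendant is in the conditioning set).
  P7: blocked at fork node T ∈ conditioning set.
{T} contains no descendant of J and blocks every backdoor path.
No other singleton works — e.g. {H} leaves P7 open — so {T} is the unique smallest valid adjustment set.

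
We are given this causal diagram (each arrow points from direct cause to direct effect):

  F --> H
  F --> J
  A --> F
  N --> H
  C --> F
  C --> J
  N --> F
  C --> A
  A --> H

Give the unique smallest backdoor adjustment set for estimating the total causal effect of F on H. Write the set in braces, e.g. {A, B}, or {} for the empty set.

{A, N}

Variables eligible for adjustment (non-descendants of F, excluding F and H): {A, C, N}.
Backdoor paths from F to H:
  P1: F <- C -> A -> H
  P2: F <- N -> H
  P3: F <- A -> H
The empty set is not sufficient: P1 (F <- C -> A -> H) has no collider blocking it and no conditioned non-collider, so it is open.
Try {A, N}:
  P1: blocked at chain node A ∈ conditioning set.
  P2: blocked at fork node N ∈ conditioning set.
  P3: blocked at fork node A ∈ conditioning set.
{A, N} contains no descendant of F and blocks every backdoor path.
Every element of {A, N} is needed (dropping A leaves P1 open; dropping N leaves P2 open), so no proper subset is valid.
Among all size-2 subsets of the eligible variables, only {A, N} blocks every backdoor path, so it is the unique smallest valid adjustment set.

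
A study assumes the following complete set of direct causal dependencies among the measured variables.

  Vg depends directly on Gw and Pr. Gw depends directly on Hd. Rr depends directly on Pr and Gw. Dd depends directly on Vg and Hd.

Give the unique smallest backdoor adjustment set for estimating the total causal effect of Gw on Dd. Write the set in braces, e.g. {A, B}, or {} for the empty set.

{Hd}

Variables eligible for adjustment (non-descendants of Gw, excluding Gw and Dd): {Hd, Pr}.
Backdoor paths from Gw to Dd:
  P1: Gw <- Hd -> Dd
The empty set is not sufficient: P1 (Gw <- Hd -> Dd) has no collider blocking it and no conditioned non-collider, so it is open.
Try {Hd}:
  P1: blocked at fork node Hd ∈ conditioning set.
{Hd} contains no descendant of Gw and blocks every backdoor path.
No other singleton works — e.g. {Pr} leaves P1 open — so {Hd} is the unique smallest valid adjustment set.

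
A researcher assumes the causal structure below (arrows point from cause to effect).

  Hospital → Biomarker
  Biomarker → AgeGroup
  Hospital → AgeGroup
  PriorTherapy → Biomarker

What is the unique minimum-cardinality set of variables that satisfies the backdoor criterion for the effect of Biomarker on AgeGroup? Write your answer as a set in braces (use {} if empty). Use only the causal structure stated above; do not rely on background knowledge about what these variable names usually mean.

Variables eligible for adjustment (non-descendants of Biomarker, excluding Biomarker and AgeGroup): {Hospital, PriorTherapy}.
Backdoor paths from Biomarker to AgeGroup:
  P1: Biomarker <- Hospital -> AgeGroup
The empty set is not sufficient: P1 (Biomarker <- Hospital -> AgeGroup) has no collider blocking it and no conditioned non-collider, so it is open.
Try {Hospital}:
  P1: blocked at fork node Hospital ∈ conditioning set.
{Hospital} contains no descendant of Biomarker and blocks every backdoor path.
No other singleton works — e.g. {PriorTherapy} leaves P1 open — so {Hospital} is the unique smallest valid adjustment set.

{Hospital}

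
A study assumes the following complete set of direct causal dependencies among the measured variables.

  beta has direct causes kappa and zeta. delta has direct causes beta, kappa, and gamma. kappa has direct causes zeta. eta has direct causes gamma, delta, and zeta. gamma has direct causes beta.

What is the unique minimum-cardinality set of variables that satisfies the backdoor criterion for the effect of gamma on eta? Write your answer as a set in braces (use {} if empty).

{beta}

Variables eligible for adjustment (non-descendants of gamma, excluding gamma and eta): {beta, kappa, zeta}.
Backdoor paths from gamma to eta:
  P1: gamma <- beta <- zeta -> kappa -> delta -> eta
  P2: gamma <- beta <- zeta -> eta
  P3: gamma <- beta <- kappa <- zeta -> eta
  P4: gamma <- beta <- kappa -> delta -> eta
  P5: gamma <- beta -> delta <- kappa <- zeta -> eta
  P6: gamma <- beta -> delta -> eta
The empty set is not sufficient: P1 (gamma <- beta <- zeta -> kappa -> delta -> eta) has no collider blocking it and no conditioned non-collider, so it is open.
Try {beta}:
  P1: blocked at chain node beta ∈ conditioning set.
  P2: blocked at chain node beta ∈ conditioning set.
  P3: blocked at chain node beta ∈ conditioning set.
  P4: blocked at chain node beta ∈ conditioning set.
  P5: blocked at fork node beta ∈ conditioning set.
  P6: blocked at fork node beta ∈ conditioning set.
{beta} contains no descendant of gamma and blocks every backdoor path.
No other singleton works — e.g. {zeta} leaves P4 open — so {beta} is the unique smallest valid adjustment set.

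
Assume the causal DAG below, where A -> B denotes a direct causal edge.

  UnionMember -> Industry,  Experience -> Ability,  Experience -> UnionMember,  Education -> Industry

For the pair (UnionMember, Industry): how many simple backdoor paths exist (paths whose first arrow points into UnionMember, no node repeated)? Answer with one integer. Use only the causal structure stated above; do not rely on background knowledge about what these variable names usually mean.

0

A backdoor path from UnionMember to Industry is any simple undirected path whose first edge points into UnionMember (i.e. leaves UnionMember via a parent).
Parents of UnionMember: {Experience}.
No simple path from any parent of UnionMember reaches Industry without revisiting UnionMember, so there are no backdoor paths.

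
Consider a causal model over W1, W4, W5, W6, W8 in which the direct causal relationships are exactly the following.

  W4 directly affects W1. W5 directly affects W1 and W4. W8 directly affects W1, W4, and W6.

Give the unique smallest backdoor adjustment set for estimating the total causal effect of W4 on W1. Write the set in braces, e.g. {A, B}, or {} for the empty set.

{W5, W8}

Variables eligible for adjustment (non-descendants of W4, excluding W4 and W1): {W5, W6, W8}.
Backdoor paths from W4 to W1:
  P1: W4 <- W8 -> W1
  P2: W4 <- W5 -> W1
The empty set is not sufficient: P1 (W4 <- W8 -> W1) has no collider blocking it and no conditioned non-collider, so it is open.
Try {W5, W8}:
  P1: blocked at fork node W8 ∈ conditioning set.
  P2: blocked at fork node W5 ∈ conditioning set.
{W5, W8} contains no descendant of W4 and blocks every backdoor path.
Every element of {W5, W8} is needed (dropping W5 leaves P2 open; dropping W8 leaves P1 open), so no proper subset is valid.
Among all size-2 subsets of the eligible variables, only {W5, W8} blocks every backdoor path, so it is the unique smallest valid adjustment set.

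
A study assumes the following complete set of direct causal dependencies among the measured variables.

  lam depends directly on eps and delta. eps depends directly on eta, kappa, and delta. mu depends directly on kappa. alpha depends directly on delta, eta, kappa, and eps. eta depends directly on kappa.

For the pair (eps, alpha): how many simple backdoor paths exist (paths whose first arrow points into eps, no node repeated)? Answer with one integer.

5

A backdoor path from eps to alpha is any simple undirected path whose first edge points into eps (i.e. leaves eps via a parent).
Parents of eps: {delta, eta, kappa}.
Enumerating:
  P1: eps <- kappa -> eta -> alpha
  P2: eps <- kappa -> alpha
  P3: eps <- delta -> alpha
  P4: eps <- eta <- kappa -> alpha
  P5: eps <- eta -> alpha
That exhausts the simple backdoor paths. Count: 5.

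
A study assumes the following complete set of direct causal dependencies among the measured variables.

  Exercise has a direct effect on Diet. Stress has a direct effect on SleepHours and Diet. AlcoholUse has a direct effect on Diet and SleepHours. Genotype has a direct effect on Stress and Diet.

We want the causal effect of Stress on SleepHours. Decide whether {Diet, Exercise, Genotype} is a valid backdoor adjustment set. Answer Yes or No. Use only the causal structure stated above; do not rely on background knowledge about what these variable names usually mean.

No

Backdoor paths from Stress to SleepHours (paths whose first edge points into Stress):
  P1: Stress <- Genotype -> Diet <- AlcoholUse -> SleepHours
Condition 1 (no descendant of Stress in the set): FAILS — Diet is a descendant of Stress.
Condition 2 (every backdoor path blocked by {Diet, Exercise, Genotype}):
  P1: blocked at fork node Genotype ∈ conditioning set.
{Diet, Exercise, Genotype} does not satisfy the backdoor criterion.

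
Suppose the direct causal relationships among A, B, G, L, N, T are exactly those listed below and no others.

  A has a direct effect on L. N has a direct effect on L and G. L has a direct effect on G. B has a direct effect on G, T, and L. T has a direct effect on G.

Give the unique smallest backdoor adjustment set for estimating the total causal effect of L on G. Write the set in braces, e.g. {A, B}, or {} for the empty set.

Variables eligible for adjustment (non-descendants of L, excluding L and G): {A, B, N, T}.
Backdoor paths from L to G:
  P1: L <- B -> T -> G
  P2: L <- B -> G
  P3: L <- N -> G
The empty set is not sufficient: P1 (L <- B -> T -> G) has no collider blocking it and no conditioned non-collider, so it is open.
Try {B, N}:
  P1: blocked at fork node B ∈ conditioning set.
  P2: blocked at fork node B ∈ conditioning set.
  P3: blocked at fork node N ∈ conditioning set.
{B, N} contains no descendant of L and blocks every backdoor path.
Every element of {B, N} is needed (dropping B leaves P1 open; dropping N leaves P3 open), so no proper subset is valid.
Among all size-2 subsets of the eligible variables, only {B, N} blocks every backdoor path, so it is the unique smallest valid adjustment set.

{B, N}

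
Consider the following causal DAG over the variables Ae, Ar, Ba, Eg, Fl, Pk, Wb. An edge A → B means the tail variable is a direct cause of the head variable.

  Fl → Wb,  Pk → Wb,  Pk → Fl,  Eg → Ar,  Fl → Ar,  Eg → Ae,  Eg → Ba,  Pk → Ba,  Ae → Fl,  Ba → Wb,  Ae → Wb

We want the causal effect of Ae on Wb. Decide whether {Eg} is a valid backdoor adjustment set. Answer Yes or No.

Backdoor paths from Ae to Wb (paths whose first edge points into Ae):
  P1: Ae <- Eg -> Ba <- Pk -> Fl -> Wb
  P2: Ae <- Eg -> Ba <- Pk -> Wb
  P3: Ae <- Eg -> Ba -> Wb
  P4: Ae <- Eg -> Ar <- Fl <- Pk -> Ba -> Wb
  P5: Ae <- Eg -> Ar <- Fl <- Pk -> Wb
  P6: Ae <- Eg -> Ar <- Fl -> Wb
Condition 1 (no descendant of Ae in the set): holds — descendants of Ae are {Ar, Fl, Wb}; none are in {Eg}.
Condition 2 (every backdoor path blocked by {Eg}):
  P1: blocked at fork node Eg ∈ conditioning set.
  P2: blocked at fork node Eg ∈ conditioning set.
  P3: blocked at fork node Eg ∈ conditioning set.
  P4: blocked at fork node Eg ∈ conditioning set.
  P5: blocked at fork node Eg ∈ conditioning set.
  P6: blocked at fork node Eg ∈ conditioning set.
{Eg} satisfies the backdoor criterion.

Yes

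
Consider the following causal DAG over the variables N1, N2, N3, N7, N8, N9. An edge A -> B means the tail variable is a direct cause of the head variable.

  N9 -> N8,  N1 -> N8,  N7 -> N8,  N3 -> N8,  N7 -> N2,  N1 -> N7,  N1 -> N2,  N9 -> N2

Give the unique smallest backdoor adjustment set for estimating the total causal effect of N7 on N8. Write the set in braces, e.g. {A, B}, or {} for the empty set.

{N1}

Variables eligible for adjustment (non-descendants of N7, excluding N7 and N8): {N1, N3, N9}.
Backdoor paths from N7 to N8:
  P1: N7 <- N1 -> N2 <- N9 -> N8
  P2: N7 <- N1 -> N8
The empty set is not sufficient: P2 (N7 <- N1 -> N8) has no collider blocking it and no conditioned non-collider, so it is open.
Try {N1}:
  P1: blocked at fork node N1 ∈ conditioning set.
  P2: blocked at fork node N1 ∈ conditioning set.
{N1} contains no descendant of N7 and blocks every backdoor path.
No other singleton works — e.g. {N3} leaves P2 open — so {N1} is the unique smallest valid adjustment set.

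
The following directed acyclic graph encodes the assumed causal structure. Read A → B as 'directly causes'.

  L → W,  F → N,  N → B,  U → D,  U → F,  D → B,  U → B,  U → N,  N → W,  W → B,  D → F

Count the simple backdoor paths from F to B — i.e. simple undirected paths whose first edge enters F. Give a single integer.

8

A backdoor path from F to B is any simple undirected path whose first edge points into F (i.e. leaves F via a parent).
Parents of F: {D, U}.
Enumerating:
  P1: F <- U -> D -> B
  P2: F <- U -> N -> W -> B
  P3: F <- U -> N -> B
  P4: F <- U -> B
  P5: F <- D <- U -> N -> W -> B
  P6: F <- D <- U -> N -> B
  P7: F <- D <- U -> B
  P8: F <- D -> B
That exhausts the simple backdoor paths. Count: 8.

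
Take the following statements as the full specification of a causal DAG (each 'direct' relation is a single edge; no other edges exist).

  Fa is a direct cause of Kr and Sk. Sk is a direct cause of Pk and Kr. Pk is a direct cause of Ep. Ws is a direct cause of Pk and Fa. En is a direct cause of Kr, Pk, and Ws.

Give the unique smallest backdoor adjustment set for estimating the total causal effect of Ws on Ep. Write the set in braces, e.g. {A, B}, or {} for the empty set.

Variables eligible for adjustment (non-descendants of Ws, excluding Ws and Ep): {En}.
Backdoor paths from Ws to Ep:
  P1: Ws <- En -> Kr <- Fa -> Sk -> Pk -> Ep
  P2: Ws <- En -> Kr <- Sk -> Pk -> Ep
  P3: Ws <- En -> Pk -> Ep
The empty set is not sufficient: P3 (Ws <- En -> Pk -> Ep) has no collider blocking it and no conditioned non-collider, so it is open.
Try {En}:
  P1: blocked at fork node En ∈ conditioning set.
  P2: blocked at fork node En ∈ conditioning set.
  P3: blocked at fork node En ∈ conditioning set.
{En} contains no descendant of Ws and blocks every backdoor path.
{En} is the unique smallest valid adjustment set.

{En}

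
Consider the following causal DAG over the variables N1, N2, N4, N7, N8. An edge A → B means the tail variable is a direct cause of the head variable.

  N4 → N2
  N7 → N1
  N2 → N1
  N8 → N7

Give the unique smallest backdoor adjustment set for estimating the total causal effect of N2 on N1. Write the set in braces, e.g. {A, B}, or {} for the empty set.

Variables eligible for adjustment (non-descendants of N2, excluding N2 and N1): {N4, N7, N8}.
Backdoor paths from N2 to N1:
  (none)
With no backdoor paths the empty set already satisfies the criterion, and it is trivially minimal.

{}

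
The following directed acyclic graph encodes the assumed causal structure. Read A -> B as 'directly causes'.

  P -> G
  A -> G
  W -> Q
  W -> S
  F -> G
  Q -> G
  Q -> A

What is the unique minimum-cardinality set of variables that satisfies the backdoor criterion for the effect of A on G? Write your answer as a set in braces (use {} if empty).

Variables eligible for adjustment (non-descendants of A, excluding A and G): {F, P, Q, S, W}.
Backdoor paths from A to G:
  P1: A <- Q -> G
The empty set is not sufficient: P1 (A <- Q -> G) has no collider blocking it and no conditioned non-collider, so it is open.
Try {Q}:
  P1: blocked at fork node Q ∈ conditioning set.
{Q} contains no descendant of A and blocks every backdoor path.
No other singleton works — e.g. {W} leaves P1 open — so {Q} is the unique smallest valid adjustment set.

{Q}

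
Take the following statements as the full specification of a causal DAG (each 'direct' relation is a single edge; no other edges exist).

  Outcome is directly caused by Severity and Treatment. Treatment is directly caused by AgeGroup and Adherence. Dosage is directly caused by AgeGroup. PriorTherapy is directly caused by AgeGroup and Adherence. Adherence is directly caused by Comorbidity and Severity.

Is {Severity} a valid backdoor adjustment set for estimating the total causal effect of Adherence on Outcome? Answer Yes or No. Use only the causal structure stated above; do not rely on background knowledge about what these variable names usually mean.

Backdoor paths from Adherence to Outcome (paths whose first edge points into Adherence):
  P1: Adherence <- Severity -> Outcome
Condition 1 (no descendant of Adherence in the set): holds — descendants of Adherence are {Outcome, PriorTherapy, Treatment}; none are in {Severity}.
Condition 2 (every backdoor path blocked by {Severity}):
  P1: blocked at fork node Severity ∈ conditioning set.
{Severity} satisfies the backdoor criterion.

Yes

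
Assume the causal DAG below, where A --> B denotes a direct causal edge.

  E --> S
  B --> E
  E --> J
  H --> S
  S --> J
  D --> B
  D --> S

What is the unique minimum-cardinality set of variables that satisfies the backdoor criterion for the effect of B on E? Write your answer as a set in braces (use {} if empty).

Variables eligible for adjustment (non-descendants of B, excluding B and E): {D, H}.
Backdoor paths from B to E:
  P1: B <- D -> S <- E
  P2: B <- D -> S -> J <- E
Each backdoor path contains an unconditioned collider, so every path is already blocked with the empty conditioning set:
  P1: blocked at collider S (neither it nor any descendant is in the conditioning set).
  P2: blocked at collider J (neither it nor any descendant is in the conditioning set).
The empty set is therefore the unique smallest valid set.

{}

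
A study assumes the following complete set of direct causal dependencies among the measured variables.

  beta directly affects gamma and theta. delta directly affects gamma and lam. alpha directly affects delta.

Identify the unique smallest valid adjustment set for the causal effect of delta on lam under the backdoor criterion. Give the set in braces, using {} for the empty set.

Variables eligible for adjustment (non-descendants of delta, excluding delta and lam): {alpha, beta, theta}.
Backdoor paths from delta to lam:
  (none)
With no backdoor paths the empty set already satisfies the criterion, and it is trivially minimal.

{}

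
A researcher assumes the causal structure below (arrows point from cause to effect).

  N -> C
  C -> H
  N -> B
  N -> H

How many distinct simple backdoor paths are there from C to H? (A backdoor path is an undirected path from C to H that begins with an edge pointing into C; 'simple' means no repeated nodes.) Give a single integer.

A backdoor path from C to H is any simple undirected path whose first edge points into C (i.e. leaves C via a parent).
Parents of C: {N}.
Enumerating:
  P1: C <- N -> H
That exhausts the simple backdoor paths. Count: 1.

1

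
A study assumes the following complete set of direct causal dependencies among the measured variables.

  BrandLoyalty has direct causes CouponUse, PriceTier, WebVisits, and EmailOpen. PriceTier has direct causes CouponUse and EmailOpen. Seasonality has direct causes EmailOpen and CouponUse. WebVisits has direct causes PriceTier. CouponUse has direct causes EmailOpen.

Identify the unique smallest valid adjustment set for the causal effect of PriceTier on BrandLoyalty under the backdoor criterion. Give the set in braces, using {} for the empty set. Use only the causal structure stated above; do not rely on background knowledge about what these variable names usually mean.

{CouponUse, EmailOpen}

Variables eligible for adjustment (non-descendants of PriceTier, excluding PriceTier and BrandLoyalty): {CouponUse, EmailOpen, Seasonality}.
Backdoor paths from PriceTier to BrandLoyalty:
  P1: PriceTier <- EmailOpen -> CouponUse -> BrandLoyalty
  P2: PriceTier <- EmailOpen -> Seasonality <- CouponUse -> BrandLoyalty
  P3: PriceTier <- EmailOpen -> BrandLoyalty
  P4: PriceTier <- CouponUse <- EmailOpen -> BrandLoyalty
  P5: PriceTier <- CouponUse -> Seasonality <- EmailOpen -> BrandLoyalty
  P6: PriceTier <- CouponUse -> BrandLoyalty
The empty set is not sufficient: P1 (PriceTier <- EmailOpen -> CouponUse -> BrandLoyalty) has no collider blocking it and no conditioned non-collider, so it is open.
Try {CouponUse, EmailOpen}:
  P1: blocked at fork node EmailOpen ∈ conditioning set.
  P2: blocked at fork node EmailOpen ∈ conditioning set.
  P3: blocked at fork node EmailOpen ∈ conditioning set.
  P4: blocked at chain node CouponUse ∈ conditioning set.
  P5: blocked at fork node CouponUse ∈ conditioning set.
  P6: blocked at fork node CouponUse ∈ conditioning set.
{CouponUse, EmailOpen} contains no descendant of PriceTier and blocks every backdoor path.
Every element of {CouponUse, EmailOpen} is needed (dropping CouponUse leaves P6 open; dropping EmailOpen leaves P3 open), so no proper subset is valid.
Among all size-2 subsets of the eligible variables, only {CouponUse, EmailOpen} blocks every backdoor path, so it is the unique smallest valid adjustment set.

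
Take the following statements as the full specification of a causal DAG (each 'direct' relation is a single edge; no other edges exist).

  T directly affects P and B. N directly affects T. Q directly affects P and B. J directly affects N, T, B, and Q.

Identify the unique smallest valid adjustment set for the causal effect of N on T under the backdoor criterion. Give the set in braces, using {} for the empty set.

{J}

Variables eligible for adjustment (non-descendants of N, excluding N and T): {J, Q}.
Backdoor paths from N to T:
  P1: N <- J -> Q -> P <- T
  P2: N <- J -> Q -> B <- T
  P3: N <- J -> T
  P4: N <- J -> B <- Q -> P <- T
  P5: N <- J -> B <- T
The empty set is not sufficient: P3 (N <- J -> T) has no collider blocking it and no conditioned non-collider, so it is open.
Try {J}:
  P1: blocked at fork node J ∈ conditioning set.
  P2: blocked at fork node J ∈ conditioning set.
  P3: blocked at fork node J ∈ conditioning set.
  P4: blocked at fork node J ∈ conditioning set.
  P5: blocked at fork node J ∈ conditioning set.
{J} contains no descendant of N and blocks every backdoor path.
No other singleton works — e.g. {Q} leaves P3 open — so {J} is the unique smallest valid adjustment set.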